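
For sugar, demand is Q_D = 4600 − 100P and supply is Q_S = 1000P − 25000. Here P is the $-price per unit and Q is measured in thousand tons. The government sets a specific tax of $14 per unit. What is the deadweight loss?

$8909.09 thousand

In inverse form: demand P = 46 − 0.01Q, supply P = 25 + 0.001Q.
Competitive equilibrium: 46 − 0.01Q = 25 + 0.001Q → Q* = 1909.0909, P* = 26.9091.
With the tax, the buyer price exceeds the seller price by 14: (46 − 0.01Q) − (25 + 0.001Q) = 14 → Q' = 636.3636.
ΔQ = 1909.0909 − 636.3636 = 1272.7273; the wedge equals the tax, 14.
DWL = ½ × 1272.7273 × 14 = $8909.09 thousand.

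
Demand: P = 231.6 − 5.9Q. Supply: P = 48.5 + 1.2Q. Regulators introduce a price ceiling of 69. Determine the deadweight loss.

Competitive equilibrium: 231.6 − 5.9Q = 48.5 + 1.2Q → Q* = 25.7887, P* = 79.4465.
At the ceiling P = 69, quantity supplied = (69 − 48.5)/1.2 = 17.0833.
Willingness to pay at Q' = 17.0833: 231.6 − 5.9·17.0833 = 130.8085.
ΔQ = 25.7887 − 17.0833 = 8.7054; wedge = 130.8085 − 69 = 61.8085.
Welfare loss = ½ × 8.7054 × 61.8085 = 269.03.

269.03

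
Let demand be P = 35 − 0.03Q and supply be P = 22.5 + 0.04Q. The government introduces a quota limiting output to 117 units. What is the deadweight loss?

132.69

Competitive equilibrium: 35 − 0.03Q = 22.5 + 0.04Q → Q* = 178.5714, P* = 29.6429.
At Q = 117: demand price = 35 − 0.03·117 = 31.49; supply price = 22.5 + 0.04·117 = 27.18.
ΔQ = 178.5714 − 117 = 61.5714; wedge = 31.49 − 27.18 = 4.31.
Welfare loss = ½ × 61.5714 × 4.31 = 132.69.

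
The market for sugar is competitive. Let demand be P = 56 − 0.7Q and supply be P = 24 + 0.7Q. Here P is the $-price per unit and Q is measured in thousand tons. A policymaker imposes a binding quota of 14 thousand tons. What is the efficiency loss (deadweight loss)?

$54.91 thousand

Competitive equilibrium: 56 − 0.7Q = 24 + 0.7Q → Q* = 22.8571, P* = 40.
At Q = 14: demand price = 56 − 0.7·14 = 46.2; supply price = 24 + 0.7·14 = 33.8.
ΔQ = 22.8571 − 14 = 8.8571; wedge = 46.2 − 33.8 = 12.4.
Welfare loss = ½ × 8.8571 × 12.4 = $54.91 thousand.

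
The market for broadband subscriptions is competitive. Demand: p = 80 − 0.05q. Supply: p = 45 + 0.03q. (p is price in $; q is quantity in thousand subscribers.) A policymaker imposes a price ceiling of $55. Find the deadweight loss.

Competitive equilibrium: 80 − 0.05q = 45 + 0.03q → q* = 437.5, p* = 58.125.
At the ceiling p = 55, quantity supplied = (55 − 45)/0.03 = 333.3333.
Willingness to pay at q' = 333.3333: 80 − 0.05·333.3333 = 63.3333.
Δq = 437.5 − 333.3333 = 104.1667; wedge = 63.3333 − 55 = 8.3333.
Deadweight loss = ½ × 104.1667 × 8.3333 = $434.03 thousand.

$434.03 thousand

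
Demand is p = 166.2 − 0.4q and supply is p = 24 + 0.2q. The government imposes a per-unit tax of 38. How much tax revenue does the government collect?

Competitive equilibrium: 166.2 − 0.4q = 24 + 0.2q → q* = 237, p* = 71.4.
With the tax, the buyer price exceeds the seller price by 38: (166.2 − 0.4q) − (24 + 0.2q) = 38 → q' = 173.6667.
Tax revenue = 38 × 173.6667 = 6599.33.

6599.33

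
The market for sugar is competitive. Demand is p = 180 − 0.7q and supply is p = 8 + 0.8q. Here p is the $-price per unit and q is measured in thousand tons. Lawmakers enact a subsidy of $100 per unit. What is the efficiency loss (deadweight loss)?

Competitive equilibrium: 180 − 0.7q = 8 + 0.8q → q* = 114.6667, p* = 99.7333.
The subsidy lowers effective supply by 100: p = 0.8q − 92.
New quantity: 180 − 0.7q = 0.8q − 92 → q' = 181.3333.
Overproduction Δq = 181.3333 − 114.6667 = 66.6666; wedge = subsidy = 100.
The triangle = ½ × 66.6666 × 100 = $3333.33 thousand.

$3333.33 thousand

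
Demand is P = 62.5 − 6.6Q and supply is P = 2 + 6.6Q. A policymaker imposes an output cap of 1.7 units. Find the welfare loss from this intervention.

Competitive equilibrium: 62.5 − 6.6Q = 2 + 6.6Q → Q* = 4.5833, P* = 32.25.
At Q = 1.7: demand price = 62.5 − 6.6·1.7 = 51.28; supply price = 2 + 6.6·1.7 = 13.22.
ΔQ = 4.5833 − 1.7 = 2.8833; wedge = 51.28 − 13.22 = 38.06.
Welfare loss = ½ × 2.8833 × 38.06 = 54.87.

54.87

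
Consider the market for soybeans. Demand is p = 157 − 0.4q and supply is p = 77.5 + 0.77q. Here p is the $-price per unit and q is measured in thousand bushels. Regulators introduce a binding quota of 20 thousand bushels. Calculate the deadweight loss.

$1344.96 thousand

Competitive equilibrium: 157 − 0.4q = 77.5 + 0.77q → q* = 67.9487, p* = 129.8205.
At q = 20: demand price = 157 − 0.4·20 = 149; supply price = 77.5 + 0.77·20 = 92.9.
Δq = 67.9487 − 20 = 47.9487; wedge = 149 − 92.9 = 56.1.
The triangle = ½ × 47.9487 × 56.1 = $1344.96 thousand.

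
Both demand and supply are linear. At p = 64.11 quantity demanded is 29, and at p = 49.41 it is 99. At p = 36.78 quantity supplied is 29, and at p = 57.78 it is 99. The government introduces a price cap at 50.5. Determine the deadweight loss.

Demand slope = (49.41 − 64.11)/(99 − 29) = −0.21, so p = 70.2 − 0.21q.
Supply slope = (57.78 − 36.78)/(99 − 29) = 0.3, so p = 28.08 + 0.3q.
Competitive equilibrium: 70.2 − 0.21q = 28.08 + 0.3q → q* = 82.5882, p* = 52.8565.
At the ceiling p = 50.5, quantity supplied = (50.5 − 28.08)/0.3 = 74.7333.
Willingness to pay at q' = 74.7333: 70.2 − 0.21·74.7333 = 54.506.
Δq = 82.5882 − 74.7333 = 7.8549; wedge = 54.506 − 50.5 = 4.006.
Deadweight loss = ½ × 7.8549 × 4.006 = 15.73.

15.73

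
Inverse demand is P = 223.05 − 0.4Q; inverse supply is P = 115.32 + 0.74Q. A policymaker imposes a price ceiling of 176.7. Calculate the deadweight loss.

76.09

Competitive equilibrium: 223.05 − 0.4Q = 115.32 + 0.74Q → Q* = 94.5, P* = 185.25.
At the ceiling P = 176.7, quantity supplied = (176.7 − 115.32)/0.74 = 82.9459.
Willingness to pay at Q' = 82.9459: 223.05 − 0.4·82.9459 = 189.8716.
ΔQ = 94.5 − 82.9459 = 11.5541; wedge = 189.8716 − 176.7 = 13.1716.
The triangle = ½ × 11.5541 × 13.1716 = 76.09.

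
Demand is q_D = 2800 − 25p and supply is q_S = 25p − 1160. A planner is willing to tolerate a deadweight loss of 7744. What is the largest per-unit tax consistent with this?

In inverse form: demand p = 112 − 0.04q, supply p = 46.4 + 0.04q.
Competitive equilibrium: 112 − 0.04q = 46.4 + 0.04q → q* = 820, p* = 79.2.
A tax t gives Δq = t/0.08 and wedge t, so DWL = t²/0.16.
t²/0.16 = 7744 → t² = 1239.04 → t = 35.2.

35.2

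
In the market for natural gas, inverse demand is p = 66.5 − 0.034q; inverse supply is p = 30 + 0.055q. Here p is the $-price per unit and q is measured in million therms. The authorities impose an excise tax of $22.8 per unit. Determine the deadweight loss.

Competitive equilibrium: 66.5 − 0.034q = 30 + 0.055q → q* = 410.1124, p* = 52.5562.
With the tax, the buyer price exceeds the seller price by 22.8: (66.5 − 0.034q) − (30 + 0.055q) = 22.8 → q' = 153.9326.
Δq = 410.1124 − 153.9326 = 256.1798; the wedge equals the tax, 22.8.
DWL = ½ × 256.1798 × 22.8 = $2920.45 million.

$2920.45 million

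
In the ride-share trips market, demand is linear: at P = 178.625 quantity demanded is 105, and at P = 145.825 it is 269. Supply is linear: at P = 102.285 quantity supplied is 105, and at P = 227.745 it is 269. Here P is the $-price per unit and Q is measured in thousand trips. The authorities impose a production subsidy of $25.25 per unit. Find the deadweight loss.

Demand slope = (145.825 − 178.625)/(269 − 105) = −0.2, so P = 199.625 − 0.2Q.
Supply slope = (227.745 − 102.285)/(269 − 105) = 0.765, so P = 21.96 + 0.765Q.
Competitive equilibrium: 199.625 − 0.2Q = 21.96 + 0.765Q → Q* = 184.1088, P* = 162.8032.
The subsidy lowers effective supply by 25.25: P = 0.765Q − 3.29.
New quantity: 199.625 − 0.2Q = 0.765Q − 3.29 → Q' = 210.2746.
Overproduction ΔQ = 210.2746 − 184.1088 = 26.1658; wedge = subsidy = 25.25.
The triangle = ½ × 26.1658 × 25.25 = $330.34 thousand.

$330.34 thousand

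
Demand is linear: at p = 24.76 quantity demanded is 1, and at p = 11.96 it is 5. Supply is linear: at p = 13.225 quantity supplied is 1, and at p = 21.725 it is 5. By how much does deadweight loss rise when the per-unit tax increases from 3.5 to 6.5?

2.82

Demand slope = (11.96 − 24.76)/(5 − 1) = −3.2, so p = 27.96 − 3.2q.
Supply slope = (21.725 − 13.225)/(5 − 1) = 2.125, so p = 11.1 + 2.125q.
Competitive equilibrium: 27.96 − 3.2q = 11.1 + 2.125q → q* = 3.1662, p* = 17.8282.
For a per-unit tax t: Δq = t/5.325, so DWL = ½·t·(t/5.325) = t²/10.65.
At t = 3.5: DWL = 1.15. At t = 6.5: DWL = 3.967.
Increase = 3.967 − 1.15 = 2.82.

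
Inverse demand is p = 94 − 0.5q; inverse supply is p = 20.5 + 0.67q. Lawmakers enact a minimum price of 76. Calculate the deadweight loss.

420.81

Competitive equilibrium: 94 − 0.5q = 20.5 + 0.67q → q* = 62.8205, p* = 62.5897.
At the floor p = 76, quantity demanded = (94 − 76)/0.5 = 36.
Sellers' marginal cost at q' = 36: 20.5 + 0.67·36 = 44.62.
Δq = 62.8205 − 36 = 26.8205; wedge = 76 − 44.62 = 31.38.
Welfare loss = ½ × 26.8205 × 31.38 = 420.81.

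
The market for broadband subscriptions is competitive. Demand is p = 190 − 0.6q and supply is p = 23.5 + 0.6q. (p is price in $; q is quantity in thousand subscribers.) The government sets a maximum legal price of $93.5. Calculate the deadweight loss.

Competitive equilibrium: 190 − 0.6q = 23.5 + 0.6q → q* = 138.75, p* = 106.75.
At the ceiling p = 93.5, quantity supplied = (93.5 − 23.5)/0.6 = 116.6667.
Willingness to pay at q' = 116.6667: 190 − 0.6·116.6667 = 120.
Δq = 138.75 − 116.6667 = 22.0833; wedge = 120 − 93.5 = 26.5.
The triangle = ½ × 22.0833 × 26.5 = $292.60 thousand.

$292.60 thousand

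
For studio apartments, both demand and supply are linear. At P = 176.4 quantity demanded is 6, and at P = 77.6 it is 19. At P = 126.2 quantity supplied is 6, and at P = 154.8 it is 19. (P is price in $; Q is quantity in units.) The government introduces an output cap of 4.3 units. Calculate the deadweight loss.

Demand slope = (77.6 − 176.4)/(19 − 6) = −7.6, so P = 222 − 7.6Q.
Supply slope = (154.8 − 126.2)/(19 − 6) = 2.2, so P = 113 + 2.2Q.
Competitive equilibrium: 222 − 7.6Q = 113 + 2.2Q → Q* = 11.1224, P* = 137.4694.
At Q = 4.3: demand price = 222 − 7.6·4.3 = 189.32; supply price = 113 + 2.2·4.3 = 122.46.
ΔQ = 11.1224 − 4.3 = 6.8224; wedge = 189.32 − 122.46 = 66.86.
DWL = ½ × 6.8224 × 66.86 = $228.07.

$228.07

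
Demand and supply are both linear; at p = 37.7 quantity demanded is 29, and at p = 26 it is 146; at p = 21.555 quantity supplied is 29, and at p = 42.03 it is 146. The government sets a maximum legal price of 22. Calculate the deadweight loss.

433.76

Demand slope = (26 − 37.7)/(146 − 29) = −0.1, so p = 40.6 − 0.1q.
Supply slope = (42.03 − 21.555)/(146 − 29) = 0.175, so p = 16.48 + 0.175q.
Competitive equilibrium: 40.6 − 0.1q = 16.48 + 0.175q → q* = 87.7091, p* = 31.8291.
At the ceiling p = 22, quantity supplied = (22 − 16.48)/0.175 = 31.5429.
Willingness to pay at q' = 31.5429: 40.6 − 0.1·31.5429 = 37.4457.
Δq = 87.7091 − 31.5429 = 56.1662; wedge = 37.4457 − 22 = 15.4457.
Deadweight loss = ½ × 56.1662 × 15.4457 = 433.76.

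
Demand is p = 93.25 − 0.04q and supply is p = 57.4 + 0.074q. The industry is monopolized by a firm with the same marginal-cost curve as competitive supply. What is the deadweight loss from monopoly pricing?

380.30

Competitive equilibrium: 93.25 − 0.04q = 57.4 + 0.074q → q* = 314.4737, p* = 80.6711.
Marginal revenue: MR = 93.25 − 0.08q. Set MR = MC: 93.25 − 0.08q = 57.4 + 0.074q → q_m = 232.7922.
Price p_m = 93.25 − 0.04·232.7922 = 83.9383; MC(q_m) = 57.4 + 0.074·232.7922 = 74.6266.
Competitive q* = 314.4737, so Δq = 81.6815; wedge = 83.9383 − 74.6266 = 9.3117.
The triangle = ½ × 81.6815 × 9.3117 = 380.30.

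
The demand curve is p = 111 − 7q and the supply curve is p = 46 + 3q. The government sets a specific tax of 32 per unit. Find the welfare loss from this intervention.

Competitive equilibrium: 111 − 7q = 46 + 3q → q* = 6.5, p* = 65.5.
With the tax, the buyer price exceeds the seller price by 32: (111 − 7q) − (46 + 3q) = 32 → q' = 3.3.
Δq = 6.5 − 3.3 = 3.2; the wedge equals the tax, 32.
DWL = ½ × 3.2 × 32 = 51.20.

51.20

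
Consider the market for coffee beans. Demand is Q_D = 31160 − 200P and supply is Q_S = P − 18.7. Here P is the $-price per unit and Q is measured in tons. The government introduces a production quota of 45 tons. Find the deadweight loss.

$4199.51

In inverse form: demand P = 155.8 − 0.005Q, supply P = 18.7 + Q.
Competitive equilibrium: 155.8 − 0.005Q = 18.7 + Q → Q* = 136.4179, P* = 155.1179.
At Q = 45: demand price = 155.8 − 0.005·45 = 155.575; supply price = 18.7 + 1·45 = 63.7.
ΔQ = 136.4179 − 45 = 91.4179; wedge = 155.575 − 63.7 = 91.875.
Deadweight loss = ½ × 91.4179 × 91.875 = $4199.51.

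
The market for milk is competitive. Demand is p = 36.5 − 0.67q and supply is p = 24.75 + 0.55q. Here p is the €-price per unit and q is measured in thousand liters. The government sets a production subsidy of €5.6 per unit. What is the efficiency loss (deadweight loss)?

Competitive equilibrium: 36.5 − 0.67q = 24.75 + 0.55q → q* = 9.6311, p* = 30.0471.
The subsidy lowers effective supply by 5.6: p = 19.15 + 0.55q.
New quantity: 36.5 − 0.67q = 19.15 + 0.55q → q' = 14.2213.
Overproduction Δq = 14.2213 − 9.6311 = 4.5902; wedge = subsidy = 5.6.
Deadweight loss = ½ × 4.5902 × 5.6 = €12.85 thousand.

€12.85 thousand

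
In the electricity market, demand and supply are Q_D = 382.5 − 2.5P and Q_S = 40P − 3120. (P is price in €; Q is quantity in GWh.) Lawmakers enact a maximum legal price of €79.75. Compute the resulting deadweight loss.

In inverse form: demand P = 153 − 0.4Q, supply P = 78 + 0.025Q.
Competitive equilibrium: 153 − 0.4Q = 78 + 0.025Q → Q* = 176.4706, P* = 82.4118.
At the ceiling P = 79.75, quantity supplied = (79.75 − 78)/0.025 = 70.
Willingness to pay at Q' = 70: 153 − 0.4·70 = 125.
ΔQ = 176.4706 − 70 = 106.4706; wedge = 125 − 79.75 = 45.25.
Welfare loss = ½ × 106.4706 × 45.25 = €2408.90.

€2408.90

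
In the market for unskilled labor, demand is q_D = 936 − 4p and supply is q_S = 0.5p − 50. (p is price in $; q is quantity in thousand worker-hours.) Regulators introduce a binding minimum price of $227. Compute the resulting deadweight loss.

In inverse form: demand p = 234 − 0.25q, supply p = 100 + 2q.
Competitive equilibrium: 234 − 0.25q = 100 + 2q → q* = 59.5556, p* = 219.1111.
At the floor p = 227, quantity demanded = (234 − 227)/0.25 = 28.
Sellers' marginal cost at q' = 28: 100 + 2·28 = 156.
Δq = 59.5556 − 28 = 31.5556; wedge = 227 − 156 = 71.
The triangle = ½ × 31.5556 × 71 = $1120.22 thousand.

$1120.22 thousand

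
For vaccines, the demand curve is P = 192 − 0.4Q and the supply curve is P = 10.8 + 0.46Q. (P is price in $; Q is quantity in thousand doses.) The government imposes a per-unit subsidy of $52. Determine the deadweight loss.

$1572.09 thousand

Competitive equilibrium: 192 − 0.4Q = 10.8 + 0.46Q → Q* = 210.6977, P* = 107.7209.
The subsidy lowers effective supply by 52: P = 0.46Q − 41.2.
New quantity: 192 − 0.4Q = 0.46Q − 41.2 → Q' = 271.1628.
Overproduction ΔQ = 271.1628 − 210.6977 = 60.4651; wedge = subsidy = 52.
Deadweight loss = ½ × 60.4651 × 52 = $1572.09 thousand.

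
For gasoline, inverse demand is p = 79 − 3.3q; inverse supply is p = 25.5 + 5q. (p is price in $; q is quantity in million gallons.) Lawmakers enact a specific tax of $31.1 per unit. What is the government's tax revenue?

Competitive equilibrium: 79 − 3.3q = 25.5 + 5q → q* = 6.4458, p* = 57.7289.
With the tax, the buyer price exceeds the seller price by 31.1: (79 − 3.3q) − (25.5 + 5q) = 31.1 → q' = 2.6988.
Tax revenue = 31.1 × 2.6988 = $83.93 million.

$83.93 million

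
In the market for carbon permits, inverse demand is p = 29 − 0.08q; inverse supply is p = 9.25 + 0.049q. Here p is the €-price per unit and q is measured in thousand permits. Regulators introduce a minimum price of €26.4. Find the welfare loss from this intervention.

Competitive equilibrium: 29 − 0.08q = 9.25 + 0.049q → q* = 153.1008, p* = 16.7519.
At the floor p = 26.4, quantity demanded = (29 − 26.4)/0.08 = 32.5.
Sellers' marginal cost at q' = 32.5: 9.25 + 0.049·32.5 = 10.8425.
Δq = 153.1008 − 32.5 = 120.6008; wedge = 26.4 − 10.8425 = 15.5575.
DWL = ½ × 120.6008 × 15.5575 = €938.12 thousand.

€938.12 thousand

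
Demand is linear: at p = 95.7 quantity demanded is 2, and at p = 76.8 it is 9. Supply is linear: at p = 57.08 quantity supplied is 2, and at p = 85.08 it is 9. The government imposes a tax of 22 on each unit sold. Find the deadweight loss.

Demand slope = (76.8 − 95.7)/(9 − 2) = −2.7, so p = 101.1 − 2.7q.
Supply slope = (85.08 − 57.08)/(9 − 2) = 4, so p = 49.08 + 4q.
Competitive equilibrium: 101.1 − 2.7q = 49.08 + 4q → q* = 7.7642, p* = 80.1367.
With the tax, the buyer price exceeds the seller price by 22: (101.1 − 2.7q) − (49.08 + 4q) = 22 → q' = 4.4806.
Δq = 7.7642 − 4.4806 = 3.2836; the wedge equals the tax, 22.
The triangle = ½ × 3.2836 × 22 = 36.12.

36.12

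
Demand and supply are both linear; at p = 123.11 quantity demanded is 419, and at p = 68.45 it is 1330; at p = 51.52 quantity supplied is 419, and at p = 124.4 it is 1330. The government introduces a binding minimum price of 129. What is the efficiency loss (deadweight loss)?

26006.35

Demand slope = (68.45 − 123.11)/(1330 − 419) = −0.06, so p = 148.25 − 0.06q.
Supply slope = (124.4 − 51.52)/(1330 − 419) = 0.08, so p = 18 + 0.08q.
Competitive equilibrium: 148.25 − 0.06q = 18 + 0.08q → q* = 930.35714, p* = 92.42857.
At the floor p = 129, quantity demanded = (148.25 − 129)/0.06 = 320.83333.
Sellers' marginal cost at q' = 320.83333: 18 + 0.08·320.83333 = 43.66667.
Δq = 930.35714 − 320.83333 = 609.52381; wedge = 129 − 43.66667 = 85.33333.
Deadweight loss = ½ × 609.52381 × 85.33333 = 26006.35.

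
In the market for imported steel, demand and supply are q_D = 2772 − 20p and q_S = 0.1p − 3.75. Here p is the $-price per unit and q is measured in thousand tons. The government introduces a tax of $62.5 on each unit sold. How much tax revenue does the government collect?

$240.05 thousand

In inverse form: demand p = 138.6 − 0.05q, supply p = 37.5 + 10q.
Competitive equilibrium: 138.6 − 0.05q = 37.5 + 10q → q* = 10.0597, p* = 138.097.
With the tax, the buyer price exceeds the seller price by 62.5: (138.6 − 0.05q) − (37.5 + 10q) = 62.5 → q' = 3.8408.
Tax revenue = 62.5 × 3.8408 = $240.05 thousand.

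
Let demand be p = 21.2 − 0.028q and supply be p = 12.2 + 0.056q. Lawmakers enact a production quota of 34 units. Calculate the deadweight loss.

Competitive equilibrium: 21.2 − 0.028q = 12.2 + 0.056q → q* = 107.1429, p* = 18.2.
At q = 34: demand price = 21.2 − 0.028·34 = 20.248; supply price = 12.2 + 0.056·34 = 14.104.
Δq = 107.1429 − 34 = 73.1429; wedge = 20.248 − 14.104 = 6.144.
The triangle = ½ × 73.1429 × 6.144 = 224.69.

224.69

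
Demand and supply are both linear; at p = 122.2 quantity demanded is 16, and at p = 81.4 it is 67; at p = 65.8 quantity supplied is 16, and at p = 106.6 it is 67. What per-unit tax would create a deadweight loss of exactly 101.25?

18

Demand slope = (81.4 − 122.2)/(67 − 16) = −0.8, so p = 135 − 0.8q.
Supply slope = (106.6 − 65.8)/(67 − 16) = 0.8, so p = 53 + 0.8q.
Competitive equilibrium: 135 − 0.8q = 53 + 0.8q → q* = 51.25, p* = 94.
A tax t gives Δq = t/1.6 and wedge t, so DWL = t²/3.2.
t²/3.2 = 101.25 → t² = 324 → t = 18.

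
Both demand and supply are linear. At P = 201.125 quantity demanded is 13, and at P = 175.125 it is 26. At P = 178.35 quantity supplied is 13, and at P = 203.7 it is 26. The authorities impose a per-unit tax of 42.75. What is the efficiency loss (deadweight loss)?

Demand slope = (175.125 − 201.125)/(26 − 13) = −2, so P = 227.125 − 2Q.
Supply slope = (203.7 − 178.35)/(26 − 13) = 1.95, so P = 153 + 1.95Q.
Competitive equilibrium: 227.125 − 2Q = 153 + 1.95Q → Q* = 18.7658, P* = 189.5934.
With the tax, the buyer price exceeds the seller price by 42.75: (227.125 − 2Q) − (153 + 1.95Q) = 42.75 → Q' = 7.943.
ΔQ = 18.7658 − 7.943 = 10.8228; the wedge equals the tax, 42.75.
Welfare loss = ½ × 10.8228 × 42.75 = 231.34.

231.34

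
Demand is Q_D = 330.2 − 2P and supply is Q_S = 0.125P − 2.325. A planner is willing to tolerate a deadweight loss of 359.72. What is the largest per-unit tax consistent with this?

78.2

In inverse form: demand P = 165.1 − 0.5Q, supply P = 18.6 + 8Q.
Competitive equilibrium: 165.1 − 0.5Q = 18.6 + 8Q → Q* = 17.2353, P* = 156.4824.
A tax t gives ΔQ = t/8.5 and wedge t, so DWL = t²/17.
t²/17 = 359.72 → t² = 6115.24 → t = 78.2.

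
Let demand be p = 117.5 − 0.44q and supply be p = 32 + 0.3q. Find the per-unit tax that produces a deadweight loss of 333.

Competitive equilibrium: 117.5 − 0.44q = 32 + 0.3q → q* = 115.5405, p* = 66.6622.
A tax t gives Δq = t/0.74 and wedge t, so DWL = t²/1.48.
t²/1.48 = 333 → t² = 492.84 → t = 22.2.

22.2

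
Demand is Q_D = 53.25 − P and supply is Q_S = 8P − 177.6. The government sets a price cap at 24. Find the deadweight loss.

98.01

In inverse form: demand P = 53.25 − Q, supply P = 22.2 + 0.125Q.
Competitive equilibrium: 53.25 − Q = 22.2 + 0.125Q → Q* = 27.6, P* = 25.65.
At the ceiling P = 24, quantity supplied = (24 − 22.2)/0.125 = 14.4.
Willingness to pay at Q' = 14.4: 53.25 − 1·14.4 = 38.85.
ΔQ = 27.6 − 14.4 = 13.2; wedge = 38.85 − 24 = 14.85.
Deadweight loss = ½ × 13.2 × 14.85 = 98.01.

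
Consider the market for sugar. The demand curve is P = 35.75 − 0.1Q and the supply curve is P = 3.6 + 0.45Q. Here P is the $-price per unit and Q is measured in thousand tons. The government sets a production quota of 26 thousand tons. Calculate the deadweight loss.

Competitive equilibrium: 35.75 − 0.1Q = 3.6 + 0.45Q → Q* = 58.4545, P* = 29.9045.
At Q = 26: demand price = 35.75 − 0.1·26 = 33.15; supply price = 3.6 + 0.45·26 = 15.3.
ΔQ = 58.4545 − 26 = 32.4545; wedge = 33.15 − 15.3 = 17.85.
Deadweight loss = ½ × 32.4545 × 17.85 = $289.66 thousand.

$289.66 thousand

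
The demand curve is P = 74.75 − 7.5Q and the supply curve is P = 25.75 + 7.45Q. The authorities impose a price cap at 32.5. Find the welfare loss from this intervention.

Competitive equilibrium: 74.75 − 7.5Q = 25.75 + 7.45Q → Q* = 3.2776, P* = 50.1681.
At the ceiling P = 32.5, quantity supplied = (32.5 − 25.75)/7.45 = 0.906.
Willingness to pay at Q' = 0.906: 74.75 − 7.5·0.906 = 67.955.
ΔQ = 3.2776 − 0.906 = 2.3716; wedge = 67.955 − 32.5 = 35.455.
Deadweight loss = ½ × 2.3716 × 35.455 = 42.04.

42.04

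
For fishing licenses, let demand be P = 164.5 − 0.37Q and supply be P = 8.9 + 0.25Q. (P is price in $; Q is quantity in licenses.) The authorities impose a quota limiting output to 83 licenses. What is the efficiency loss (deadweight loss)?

$8746.08

Competitive equilibrium: 164.5 − 0.37Q = 8.9 + 0.25Q → Q* = 250.9677, P* = 71.6419.
At Q = 83: demand price = 164.5 − 0.37·83 = 133.79; supply price = 8.9 + 0.25·83 = 29.65.
ΔQ = 250.9677 − 83 = 167.9677; wedge = 133.79 − 29.65 = 104.14.
Deadweight loss = ½ × 167.9677 × 104.14 = $8746.08.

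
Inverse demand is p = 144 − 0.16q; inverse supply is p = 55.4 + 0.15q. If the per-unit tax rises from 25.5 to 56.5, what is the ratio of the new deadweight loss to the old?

Competitive equilibrium: 144 − 0.16q = 55.4 + 0.15q → q* = 285.8065, p* = 98.271.
For a per-unit tax t: Δq = t/0.31, so DWL = ½·t·(t/0.31) = t²/0.62.
At t = 25.5: DWL = 1048.790. At t = 56.5: DWL = 5148.790.
Ratio = (56.5/25.5)² = 4.909.

4.909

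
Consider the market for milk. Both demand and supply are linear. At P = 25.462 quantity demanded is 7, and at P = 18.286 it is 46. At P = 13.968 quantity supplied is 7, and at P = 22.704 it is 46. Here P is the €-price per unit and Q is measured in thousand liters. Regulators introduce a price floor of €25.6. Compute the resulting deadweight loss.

Demand slope = (18.286 − 25.462)/(46 − 7) = −0.184, so P = 26.75 − 0.184Q.
Supply slope = (22.704 − 13.968)/(46 − 7) = 0.224, so P = 12.4 + 0.224Q.
Competitive equilibrium: 26.75 − 0.184Q = 12.4 + 0.224Q → Q* = 35.1716, P* = 20.2784.
At the floor P = 25.6, quantity demanded = (26.75 − 25.6)/0.184 = 6.25.
Sellers' marginal cost at Q' = 6.25: 12.4 + 0.224·6.25 = 13.8.
ΔQ = 35.1716 − 6.25 = 28.9216; wedge = 25.6 − 13.8 = 11.8.
Deadweight loss = ½ × 28.9216 × 11.8 = €170.64 thousand.

€170.64 thousand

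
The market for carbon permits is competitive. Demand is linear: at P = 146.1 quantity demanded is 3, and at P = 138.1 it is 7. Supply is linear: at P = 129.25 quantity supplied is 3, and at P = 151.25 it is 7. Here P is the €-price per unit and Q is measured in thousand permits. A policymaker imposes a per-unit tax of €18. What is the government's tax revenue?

€51.24 thousand

Demand slope = (138.1 − 146.1)/(7 − 3) = −2, so P = 152.1 − 2Q.
Supply slope = (151.25 − 129.25)/(7 − 3) = 5.5, so P = 112.75 + 5.5Q.
Competitive equilibrium: 152.1 − 2Q = 112.75 + 5.5Q → Q* = 5.2467, P* = 141.6067.
With the tax, the buyer price exceeds the seller price by 18: (152.1 − 2Q) − (112.75 + 5.5Q) = 18 → Q' = 2.8467.
Tax revenue = 18 × 2.8467 = €51.24 thousand.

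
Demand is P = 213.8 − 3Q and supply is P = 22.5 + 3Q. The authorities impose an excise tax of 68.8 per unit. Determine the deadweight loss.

394.45

Competitive equilibrium: 213.8 − 3Q = 22.5 + 3Q → Q* = 31.8833, P* = 118.15.
With the tax, the buyer price exceeds the seller price by 68.8: (213.8 − 3Q) − (22.5 + 3Q) = 68.8 → Q' = 20.4167.
ΔQ = 31.8833 − 20.4167 = 11.4666; the wedge equals the tax, 68.8.
Welfare loss = ½ × 11.4666 × 68.8 = 394.45.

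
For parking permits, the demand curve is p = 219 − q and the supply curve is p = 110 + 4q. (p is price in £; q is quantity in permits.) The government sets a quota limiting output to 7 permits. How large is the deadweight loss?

£547.60

Competitive equilibrium: 219 − q = 110 + 4q → q* = 21.8, p* = 197.2.
At q = 7: demand price = 219 − 1·7 = 212; supply price = 110 + 4·7 = 138.
Δq = 21.8 − 7 = 14.8; wedge = 212 − 138 = 74.
DWL = ½ × 14.8 × 74 = £547.60.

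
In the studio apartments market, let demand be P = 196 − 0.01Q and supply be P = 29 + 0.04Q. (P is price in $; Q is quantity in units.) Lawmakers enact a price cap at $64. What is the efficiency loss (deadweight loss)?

$151905.625

Competitive equilibrium: 196 − 0.01Q = 29 + 0.04Q → Q* = 3340, P* = 162.6.
At the ceiling P = 64, quantity supplied = (64 − 29)/0.04 = 875.
Willingness to pay at Q' = 875: 196 − 0.01·875 = 187.25.
ΔQ = 3340 − 875 = 2465; wedge = 187.25 − 64 = 123.25.
Welfare loss = ½ × 2465 × 123.25 = $151905.625.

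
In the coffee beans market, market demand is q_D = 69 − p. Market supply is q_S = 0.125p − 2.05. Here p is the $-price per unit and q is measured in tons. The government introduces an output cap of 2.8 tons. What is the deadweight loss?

$41.71

In inverse form: demand p = 69 − q, supply p = 16.4 + 8q.
Competitive equilibrium: 69 − q = 16.4 + 8q → q* = 5.8444, p* = 63.1556.
At q = 2.8: demand price = 69 − 1·2.8 = 66.2; supply price = 16.4 + 8·2.8 = 38.8.
Δq = 5.8444 − 2.8 = 3.0444; wedge = 66.2 − 38.8 = 27.4.
DWL = ½ × 3.0444 × 27.4 = $41.71.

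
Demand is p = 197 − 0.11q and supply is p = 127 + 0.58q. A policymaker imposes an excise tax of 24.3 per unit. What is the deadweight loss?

427.89

Competitive equilibrium: 197 − 0.11q = 127 + 0.58q → q* = 101.4493, p* = 185.8406.
With the tax, the buyer price exceeds the seller price by 24.3: (197 − 0.11q) − (127 + 0.58q) = 24.3 → q' = 66.2319.
Δq = 101.4493 − 66.2319 = 35.2174; the wedge equals the tax, 24.3.
Welfare loss = ½ × 35.2174 × 24.3 = 427.89.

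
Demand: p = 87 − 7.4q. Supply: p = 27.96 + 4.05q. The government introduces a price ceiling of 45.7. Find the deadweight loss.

Competitive equilibrium: 87 − 7.4q = 27.96 + 4.05q → q* = 5.1563, p* = 48.8431.
At the ceiling p = 45.7, quantity supplied = (45.7 − 27.96)/4.05 = 4.3802.
Willingness to pay at q' = 4.3802: 87 − 7.4·4.3802 = 54.5865.
Δq = 5.1563 − 4.3802 = 0.7761; wedge = 54.5865 − 45.7 = 8.8865.
DWL = ½ × 0.7761 × 8.8865 = 3.45.

3.45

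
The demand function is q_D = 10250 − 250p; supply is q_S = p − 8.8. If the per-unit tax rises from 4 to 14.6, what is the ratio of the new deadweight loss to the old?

In inverse form: demand p = 41 − 0.004q, supply p = 8.8 + q.
Competitive equilibrium: 41 − 0.004q = 8.8 + q → q* = 32.0717, p* = 40.8717.
For a per-unit tax t: Δq = t/1.004, so DWL = ½·t·(t/1.004) = t²/2.008.
At t = 4: DWL = 7.968. At t = 14.6: DWL = 106.155.
Ratio = (14.6/4)² = 13.3225.

13.3225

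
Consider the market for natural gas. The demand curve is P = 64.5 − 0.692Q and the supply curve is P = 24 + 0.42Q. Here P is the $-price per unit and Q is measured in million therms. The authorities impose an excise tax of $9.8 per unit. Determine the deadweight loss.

$43.18 million

Competitive equilibrium: 64.5 − 0.692Q = 24 + 0.42Q → Q* = 36.4209, P* = 39.2968.
With the tax, the buyer price exceeds the seller price by 9.8: (64.5 − 0.692Q) − (24 + 0.42Q) = 9.8 → Q' = 27.6079.
ΔQ = 36.4209 − 27.6079 = 8.813; the wedge equals the tax, 9.8.
The triangle = ½ × 8.813 × 9.8 = $43.18 million.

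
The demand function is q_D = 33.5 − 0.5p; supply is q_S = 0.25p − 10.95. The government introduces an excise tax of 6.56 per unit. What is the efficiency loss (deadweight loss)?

In inverse form: demand p = 67 − 2q, supply p = 43.8 + 4q.
Competitive equilibrium: 67 − 2q = 43.8 + 4q → q* = 3.8667, p* = 59.2667.
With the tax, the buyer price exceeds the seller price by 6.56: (67 − 2q) − (43.8 + 4q) = 6.56 → q' = 2.7733.
Δq = 3.8667 − 2.7733 = 1.0934; the wedge equals the tax, 6.56.
Welfare loss = ½ × 1.0934 × 6.56 = 3.59.

3.59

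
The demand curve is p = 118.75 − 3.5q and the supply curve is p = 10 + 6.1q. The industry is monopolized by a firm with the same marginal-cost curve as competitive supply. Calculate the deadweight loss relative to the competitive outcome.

Competitive equilibrium: 118.75 − 3.5q = 10 + 6.1q → q* = 11.3281, p* = 79.1016.
Marginal revenue: MR = 118.75 − 7q. Set MR = MC: 118.75 − 7q = 10 + 6.1q → q_m = 8.3015.
Price p_m = 118.75 − 3.5·8.3015 = 89.6948; MC(q_m) = 10 + 6.1·8.3015 = 60.6392.
Competitive q* = 11.3281, so Δq = 3.0266; wedge = 89.6948 − 60.6392 = 29.0556.
DWL = ½ × 3.0266 × 29.0556 = 43.97.

43.97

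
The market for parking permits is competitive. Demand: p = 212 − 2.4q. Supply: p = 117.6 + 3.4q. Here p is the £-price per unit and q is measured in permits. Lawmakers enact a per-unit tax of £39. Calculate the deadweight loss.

Competitive equilibrium: 212 − 2.4q = 117.6 + 3.4q → q* = 16.2759, p* = 172.9379.
With the tax, the buyer price exceeds the seller price by 39: (212 − 2.4q) − (117.6 + 3.4q) = 39 → q' = 9.5517.
Δq = 16.2759 − 9.5517 = 6.7242; the wedge equals the tax, 39.
Deadweight loss = ½ × 6.7242 × 39 = £131.12.

£131.12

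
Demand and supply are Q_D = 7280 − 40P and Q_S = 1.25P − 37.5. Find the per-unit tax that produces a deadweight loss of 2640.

In inverse form: demand P = 182 − 0.025Q, supply P = 30 + 0.8Q.
Competitive equilibrium: 182 − 0.025Q = 30 + 0.8Q → Q* = 184.2424, P* = 177.3939.
A tax t gives ΔQ = t/0.825 and wedge t, so DWL = t²/1.65.
t²/1.65 = 2640 → t² = 4356 → t = 66.

66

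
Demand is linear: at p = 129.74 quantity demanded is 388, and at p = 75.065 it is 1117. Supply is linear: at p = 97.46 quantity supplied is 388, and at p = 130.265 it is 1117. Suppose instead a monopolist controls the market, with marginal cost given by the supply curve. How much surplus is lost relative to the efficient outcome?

3831.20

Demand slope = (75.065 − 129.74)/(1117 − 388) = −0.075, so p = 158.84 − 0.075q.
Supply slope = (130.265 − 97.46)/(1117 − 388) = 0.045, so p = 80 + 0.045q.
Competitive equilibrium: 158.84 − 0.075q = 80 + 0.045q → q* = 657, p* = 109.565.
Marginal revenue: MR = 158.84 − 0.15q. Set MR = MC: 158.84 − 0.15q = 80 + 0.045q → q_m = 404.30769.
Price p_m = 158.84 − 0.075·404.30769 = 128.51692; MC(q_m) = 80 + 0.045·404.30769 = 98.19385.
Competitive q* = 657, so Δq = 252.69231; wedge = 128.51692 − 98.19385 = 30.32307.
Welfare loss = ½ × 252.69231 × 30.32307 = 3831.20.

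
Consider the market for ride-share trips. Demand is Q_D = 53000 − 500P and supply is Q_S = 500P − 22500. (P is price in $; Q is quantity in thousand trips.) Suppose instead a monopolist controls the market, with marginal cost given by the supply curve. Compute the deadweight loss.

In inverse form: demand P = 106 − 0.002Q, supply P = 45 + 0.002Q.
Competitive equilibrium: 106 − 0.002Q = 45 + 0.002Q → Q* = 15250, P* = 75.5.
Marginal revenue: MR = 106 − 0.004Q. Set MR = MC: 106 − 0.004Q = 45 + 0.002Q → Q_m = 10166.666667.
Price P_m = 106 − 0.002·10166.666667 = 85.666667; MC(Q_m) = 45 + 0.002·10166.666667 = 65.333333.
Competitive Q* = 15250, so ΔQ = 5083.333333; wedge = 85.666667 − 65.333333 = 20.333334.
DWL = ½ × 5083.333333 × 20.333334 = $51680.56 thousand.

$51680.56 thousand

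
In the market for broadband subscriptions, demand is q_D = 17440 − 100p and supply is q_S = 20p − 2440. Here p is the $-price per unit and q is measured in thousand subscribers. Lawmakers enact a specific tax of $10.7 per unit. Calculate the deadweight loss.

In inverse form: demand p = 174.4 − 0.01q, supply p = 122 + 0.05q.
Competitive equilibrium: 174.4 − 0.01q = 122 + 0.05q → q* = 873.3333, p* = 165.6667.
With the tax, the buyer price exceeds the seller price by 10.7: (174.4 − 0.01q) − (122 + 0.05q) = 10.7 → q' = 695.
Δq = 873.3333 − 695 = 178.3333; the wedge equals the tax, 10.7.
The triangle = ½ × 178.3333 × 10.7 = $954.08 thousand.

$954.08 thousand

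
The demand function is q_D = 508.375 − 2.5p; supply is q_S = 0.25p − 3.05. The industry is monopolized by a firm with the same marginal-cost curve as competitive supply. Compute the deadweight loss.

In inverse form: demand p = 203.35 − 0.4q, supply p = 12.2 + 4q.
Competitive equilibrium: 203.35 − 0.4q = 12.2 + 4q → q* = 43.4432, p* = 185.9727.
Marginal revenue: MR = 203.35 − 0.8q. Set MR = MC: 203.35 − 0.8q = 12.2 + 4q → q_m = 39.8229.
Price p_m = 203.35 − 0.4·39.8229 = 187.4208; MC(q_m) = 12.2 + 4·39.8229 = 171.4916.
Competitive q* = 43.4432, so Δq = 3.6203; wedge = 187.4208 − 171.4916 = 15.9292.
Deadweight loss = ½ × 3.6203 × 15.9292 = 28.83.

28.83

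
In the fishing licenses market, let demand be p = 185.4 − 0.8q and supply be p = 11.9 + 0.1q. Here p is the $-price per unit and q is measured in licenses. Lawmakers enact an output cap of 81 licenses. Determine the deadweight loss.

Competitive equilibrium: 185.4 − 0.8q = 11.9 + 0.1q → q* = 192.7778, p* = 31.1778.
At q = 81: demand price = 185.4 − 0.8·81 = 120.6; supply price = 11.9 + 0.1·81 = 20.
Δq = 192.7778 − 81 = 111.7778; wedge = 120.6 − 20 = 100.6.
Deadweight loss = ½ × 111.7778 × 100.6 = $5622.42.

$5622.42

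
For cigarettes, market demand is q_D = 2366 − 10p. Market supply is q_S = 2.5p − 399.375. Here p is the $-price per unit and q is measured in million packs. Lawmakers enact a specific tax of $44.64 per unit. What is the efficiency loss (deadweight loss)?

$1992.73 million

In inverse form: demand p = 236.6 − 0.1q, supply p = 159.75 + 0.4q.
Competitive equilibrium: 236.6 − 0.1q = 159.75 + 0.4q → q* = 153.7, p* = 221.23.
With the tax, the buyer price exceeds the seller price by 44.64: (236.6 − 0.1q) − (159.75 + 0.4q) = 44.64 → q' = 64.42.
Δq = 153.7 − 64.42 = 89.28; the wedge equals the tax, 44.64.
DWL = ½ × 89.28 × 44.64 = $1992.73 million.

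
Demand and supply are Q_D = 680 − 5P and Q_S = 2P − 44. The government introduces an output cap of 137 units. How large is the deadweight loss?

234.01

In inverse form: demand P = 136 − 0.2Q, supply P = 22 + 0.5Q.
Competitive equilibrium: 136 − 0.2Q = 22 + 0.5Q → Q* = 162.8571, P* = 103.4286.
At Q = 137: demand price = 136 − 0.2·137 = 108.6; supply price = 22 + 0.5·137 = 90.5.
ΔQ = 162.8571 − 137 = 25.8571; wedge = 108.6 − 90.5 = 18.1.
Deadweight loss = ½ × 25.8571 × 18.1 = 234.01.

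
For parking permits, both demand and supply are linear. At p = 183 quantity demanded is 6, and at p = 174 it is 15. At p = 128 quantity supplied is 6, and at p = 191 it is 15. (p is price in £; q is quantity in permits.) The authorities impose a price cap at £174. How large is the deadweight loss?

Demand slope = (174 − 183)/(15 − 6) = −1, so p = 189 − q.
Supply slope = (191 − 128)/(15 − 6) = 7, so p = 86 + 7q.
Competitive equilibrium: 189 − q = 86 + 7q → q* = 12.875, p* = 176.125.
At the ceiling p = 174, quantity supplied = (174 − 86)/7 = 12.5714.
Willingness to pay at q' = 12.5714: 189 − 1·12.5714 = 176.4286.
Δq = 12.875 − 12.5714 = 0.3036; wedge = 176.4286 − 174 = 2.4286.
The triangle = ½ × 0.3036 × 2.4286 = £0.37.

£0.37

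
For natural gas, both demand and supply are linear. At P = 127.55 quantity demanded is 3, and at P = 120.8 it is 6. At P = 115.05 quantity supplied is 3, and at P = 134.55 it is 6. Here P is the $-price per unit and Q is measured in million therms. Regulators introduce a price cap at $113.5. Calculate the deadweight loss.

Demand slope = (120.8 − 127.55)/(6 − 3) = −2.25, so P = 134.3 − 2.25Q.
Supply slope = (134.55 − 115.05)/(6 − 3) = 6.5, so P = 95.55 + 6.5Q.
Competitive equilibrium: 134.3 − 2.25Q = 95.55 + 6.5Q → Q* = 4.4286, P* = 124.3357.
At the ceiling P = 113.5, quantity supplied = (113.5 − 95.55)/6.5 = 2.7615.
Willingness to pay at Q' = 2.7615: 134.3 − 2.25·2.7615 = 128.0866.
ΔQ = 4.4286 − 2.7615 = 1.6671; wedge = 128.0866 − 113.5 = 14.5866.
Welfare loss = ½ × 1.6671 × 14.5866 = $12.16 million.

$12.16 million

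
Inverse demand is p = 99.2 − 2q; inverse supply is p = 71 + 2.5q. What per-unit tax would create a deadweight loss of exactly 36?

Competitive equilibrium: 99.2 − 2q = 71 + 2.5q → q* = 6.2667, p* = 86.6667.
A tax t gives Δq = t/4.5 and wedge t, so DWL = t²/9.
t²/9 = 36 → t² = 324 → t = 18.

18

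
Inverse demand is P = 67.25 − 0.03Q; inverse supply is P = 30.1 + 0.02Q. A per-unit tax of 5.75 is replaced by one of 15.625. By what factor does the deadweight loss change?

7.384

Competitive equilibrium: 67.25 − 0.03Q = 30.1 + 0.02Q → Q* = 743, P* = 44.96.
For a per-unit tax t: ΔQ = t/0.05, so DWL = ½·t·(t/0.05) = t²/0.1.
At t = 5.75: DWL = 330.625. At t = 15.625: DWL = 2441.406.
Ratio = (15.625/5.75)² = 7.384.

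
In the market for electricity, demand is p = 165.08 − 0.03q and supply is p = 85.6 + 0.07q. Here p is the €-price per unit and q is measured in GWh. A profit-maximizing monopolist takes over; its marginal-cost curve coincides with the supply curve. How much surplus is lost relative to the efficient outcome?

Competitive equilibrium: 165.08 − 0.03q = 85.6 + 0.07q → q* = 794.8, p* = 141.236.
Marginal revenue: MR = 165.08 − 0.06q. Set MR = MC: 165.08 − 0.06q = 85.6 + 0.07q → q_m = 611.38462.
Price p_m = 165.08 − 0.03·611.38462 = 146.73846; MC(q_m) = 85.6 + 0.07·611.38462 = 128.39692.
Competitive q* = 794.8, so Δq = 183.41538; wedge = 146.73846 − 128.39692 = 18.34154.
Deadweight loss = ½ × 183.41538 × 18.34154 = €1682.06.

€1682.06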